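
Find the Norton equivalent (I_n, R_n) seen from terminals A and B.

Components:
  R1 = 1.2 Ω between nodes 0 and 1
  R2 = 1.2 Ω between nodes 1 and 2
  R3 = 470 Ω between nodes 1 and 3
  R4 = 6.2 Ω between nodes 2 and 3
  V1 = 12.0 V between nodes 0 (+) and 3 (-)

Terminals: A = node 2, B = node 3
Find the Thévenin equivalent first; then I_n = V_th/R_th and R_n = R_th.
Step 1 — V_th is the open-circuit voltage V_A - V_B (nothing connected across the terminals).
Nodal analysis, taking node 3 as the 0 V reference.
Source V1 fixes V_0 = 12 V.
KCL at each unknown node (sum of currents leaving = 0; resistances in Ω):
  Node 1: (V_1 - 12)/1.2 + (V_1 - V_2)/1.2 + (V_1 - 0)/470 = 0
  Node 2: (V_2 - V_1)/1.2 + (V_2 - 0)/6.2 = 0
Collecting terms (coefficients in siemens):
  1.669·V_1 - 0.8333·V_2 = 10
  0.9946·V_2 - 0.8333·V_1 = 0
Determinant D = (1.669)(0.9946) - (-0.8333)(-0.8333) = 0.9654
V_1 = [(10)(0.9946) - (-0.8333)(0)]/D = 10.3 V
V_2 = [(1.669)(0) - (10)(-0.8333)]/D = 8.632 V
V_th = V_2 - V_3 = 8.632 - 0 = 8.632 V
Step 2 — R_th: zero the source — replace V1 by a short circuit (node 3 merges into node 0) — and find the resistance seen between A (node 2) and B (node 0).
Reduce the network between node 2 (A) and node 0 (B) by series/parallel combination:
  Rp1 = R1 ‖ R3 (parallel, both between nodes 0 and 1) = 1/(1/1.2 + 1/470) = 1.197 Ω
  Rs1 = R2 + Rp1 (series, joined only at node 1) = 1.2 + 1.197 = 2.397 Ω
  Rp2 = R4 ‖ Rs1 (parallel, both between nodes 0 and 2) = 1/(1/6.2 + 1/2.397) = 1.729 Ω
R_th = 1.729 Ω
I_n = V_th/R_th = 8.632/1.729 = 4.994 A, and R_n = R_th = 1.729 Ω

Final answer: I_n = 4.994 A, R_n = 1.729 Ω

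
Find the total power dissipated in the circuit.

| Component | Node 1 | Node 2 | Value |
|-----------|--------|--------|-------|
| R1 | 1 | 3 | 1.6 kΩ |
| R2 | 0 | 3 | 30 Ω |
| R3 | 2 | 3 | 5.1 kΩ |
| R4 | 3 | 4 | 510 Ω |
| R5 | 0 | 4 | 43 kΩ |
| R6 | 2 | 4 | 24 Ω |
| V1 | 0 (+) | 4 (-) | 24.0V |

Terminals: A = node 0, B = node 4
Nodal analysis, taking node 4 as the 0 V reference.
Source V1 fixes V_0 = 24 V.
KCL at each unknown node (sum of currents leaving = 0; resistances in Ω):
  Node 1: (V_1 - V_3)/1600 = 0
  Node 2: (V_2 - V_3)/5100 + (V_2 - 0)/24 = 0
  Node 3: (V_3 - V_1)/1600 + (V_3 - 24)/30 + (V_3 - V_2)/5100 + (V_3 - 0)/510 = 0
Collecting terms (coefficients in siemens):
  0.000625·V_1 - 0.000625·V_3 = 0
  0.04186·V_2 - 0.0001961·V_3 = 0
  0.03612·V_3 - 0.000625·V_1 - 0.0001961·V_2 = 0.8
Solving these 3 simultaneous equations (Gaussian elimination) gives:
  V_1 = 22.54 V, V_2 = 0.1056 V, V_3 = 22.54 V
Power in each resistor, P = (ΔV)²/R:
  P_R1 = (22.54 - 22.54)²/1600 = 0 W
  P_R2 = (24 - 22.54)²/30 = 0.07086 W
  P_R3 = (0.1056 - 22.54)²/5100 = 0.0987 W
  P_R4 = (22.54 - 0)²/510 = 0.9964 W
  P_R5 = (24 - 0)²/43000 = 0.0134 W
  P_R6 = (0.1056 - 0)²/24 = 0.0004645 W
P_total = P_R1 + P_R2 + P_R3 + P_R4 + P_R5 + P_R6 = 1.18 W

Final answer: 1.18 W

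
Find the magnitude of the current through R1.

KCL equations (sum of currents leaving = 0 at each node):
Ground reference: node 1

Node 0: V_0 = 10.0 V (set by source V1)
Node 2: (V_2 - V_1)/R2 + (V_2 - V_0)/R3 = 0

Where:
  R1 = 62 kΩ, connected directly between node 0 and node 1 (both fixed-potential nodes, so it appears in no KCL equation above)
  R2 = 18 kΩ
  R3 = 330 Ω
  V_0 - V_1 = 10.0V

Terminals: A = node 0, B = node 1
Nodal analysis, taking node 1 as the 0 V reference.
Source V1 fixes V_0 = 10 V.
KCL at each unknown node (sum of currents leaving = 0; resistances in Ω):
  Node 2: (V_2 - 0)/18000 + (V_2 - 10)/330 = 0
Collecting terms: 0.003086 × V_2 = 0.0303  =>  V_2 = 9.82 V
I_R1 = (V_0 - V_1)/R1 = (10 - 0)/62000 = 0.0001613 A
|I_R1| = 0.0001613 A

Final answer: |I_R1| = 0.0001613 A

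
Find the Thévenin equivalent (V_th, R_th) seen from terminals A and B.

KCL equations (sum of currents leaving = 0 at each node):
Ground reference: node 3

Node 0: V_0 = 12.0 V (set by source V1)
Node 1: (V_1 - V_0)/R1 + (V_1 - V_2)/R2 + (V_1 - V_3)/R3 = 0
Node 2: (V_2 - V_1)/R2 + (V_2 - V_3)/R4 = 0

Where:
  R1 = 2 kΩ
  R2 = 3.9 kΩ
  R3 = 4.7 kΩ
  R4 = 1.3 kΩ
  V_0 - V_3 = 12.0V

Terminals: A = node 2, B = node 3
Step 1 — V_th is the open-circuit voltage V_A - V_B (nothing connected across the terminals).
Nodal analysis, taking node 3 as the 0 V reference.
Source V1 fixes V_0 = 12 V.
KCL at each unknown node (sum of currents leaving = 0; resistances in Ω):
  Node 1: (V_1 - 12)/2000 + (V_1 - V_2)/3900 + (V_1 - 0)/4700 = 0
  Node 2: (V_2 - V_1)/3900 + (V_2 - 0)/1300 = 0
Collecting terms (coefficients in siemens):
  0.0009692·V_1 - 0.0002564·V_2 = 0.006
  0.001026·V_2 - 0.0002564·V_1 = 0
Determinant D = (0.0009692)(0.001026) - (-0.0002564)(-0.0002564) = 0.0000009283
V_1 = [(0.006)(0.001026) - (-0.0002564)(0)]/D = 6.629 V
V_2 = [(0.0009692)(0) - (0.006)(-0.0002564)]/D = 1.657 V
V_th = V_2 - V_3 = 1.657 - 0 = 1.657 V
Step 2 — R_th: zero the source — replace V1 by a short circuit (node 3 merges into node 0) — and find the resistance seen between A (node 2) and B (node 0).
Reduce the network between node 2 (A) and node 0 (B) by series/parallel combination:
  Rp1 = R1 ‖ R3 (parallel, both between nodes 0 and 1) = 1/(1/2000 + 1/4700) = 1403 Ω
  Rs1 = R2 + Rp1 (series, joined only at node 1) = 3900 + 1403 = 5303 Ω
  Rp2 = R4 ‖ Rs1 (parallel, both between nodes 0 and 2) = 1/(1/1300 + 1/5303) = 1044 Ω
R_th = 1.044 kΩ

Final answer: V_th = 1.657 V, R_th = 1.044 kΩ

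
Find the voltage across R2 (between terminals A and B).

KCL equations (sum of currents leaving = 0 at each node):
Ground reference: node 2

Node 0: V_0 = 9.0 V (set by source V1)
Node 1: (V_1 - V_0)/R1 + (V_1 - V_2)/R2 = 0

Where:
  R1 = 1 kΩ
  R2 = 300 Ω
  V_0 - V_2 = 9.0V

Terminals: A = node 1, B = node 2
R1 and R2 are in series across V1 (node 0 → node 1 → node 2), and the output A–B is taken across R2, so this is a voltage divider.
Series current: I = V1/(R1 + R2) = 9/(1000 + 300) = 9/1300 = 0.006923 A
V_R2 = I × R2 = V1 × R2/(R1 + R2) = 9 × 300/1300 = 2.077 V

Final answer: 2.077 V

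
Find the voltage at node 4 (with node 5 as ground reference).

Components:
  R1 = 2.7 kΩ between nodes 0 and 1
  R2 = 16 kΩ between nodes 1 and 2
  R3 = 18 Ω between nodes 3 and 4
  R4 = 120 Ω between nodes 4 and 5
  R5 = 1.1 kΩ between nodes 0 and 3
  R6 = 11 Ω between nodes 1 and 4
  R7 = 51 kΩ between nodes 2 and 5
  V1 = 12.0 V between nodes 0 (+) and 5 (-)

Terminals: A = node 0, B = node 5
Nodal analysis, taking node 5 as the 0 V reference.
Source V1 fixes V_0 = 12 V.
KCL at each unknown node (sum of currents leaving = 0; resistances in Ω):
  Node 1: (V_1 - 12)/2700 + (V_1 - V_2)/16000 + (V_1 - V_4)/11 = 0
  Node 2: (V_2 - V_1)/16000 + (V_2 - 0)/51000 = 0
  Node 3: (V_3 - V_4)/18 + (V_3 - 12)/1100 = 0
  Node 4: (V_4 - V_3)/18 + (V_4 - 0)/120 + (V_4 - V_1)/11 = 0
Collecting terms (coefficients in siemens):
  0.09134·V_1 - 0.0000625·V_2 - 0.09091·V_4 = 0.004444
  0.00008211·V_2 - 0.0000625·V_1 = 0
  0.05646·V_3 - 0.05556·V_4 = 0.01091
  0.1548·V_4 - 0.09091·V_1 - 0.05556·V_3 = 0
Solving these 4 simultaneous equations (Gaussian elimination) gives:
  V_1 = 1.619 V, V_2 = 1.233 V, V_3 = 1.745 V, V_4 = 1.577 V
The requested potential is V_4 = 1.577 V.

Final answer: V_4 = 1.577 V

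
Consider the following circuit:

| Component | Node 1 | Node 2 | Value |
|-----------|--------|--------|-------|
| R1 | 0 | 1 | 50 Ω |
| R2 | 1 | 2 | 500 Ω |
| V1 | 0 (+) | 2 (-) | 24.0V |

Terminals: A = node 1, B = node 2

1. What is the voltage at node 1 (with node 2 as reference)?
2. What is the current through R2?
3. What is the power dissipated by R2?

Nodal analysis, taking node 2 as the 0 V reference.
Source V1 fixes V_0 = 24 V.
KCL at each unknown node (sum of currents leaving = 0; resistances in Ω):
  Node 1: (V_1 - 24)/50 + (V_1 - 0)/500 = 0
Collecting terms: 0.022 × V_1 = 0.48  =>  V_1 = 21.82 V
Part 1:
  Read off the nodal solution: V_1 = 21.82 V
Part 2:
  I_R2 = (V_1 - V_2)/R2 = (21.82 - 0)/500 = 0.04364 A
  Magnitude: I_R2 = 0.04364 A
Part 3:
  I_R2 = (V_1 - V_2)/R2 = (21.82 - 0)/500 = 0.04364 A
  P_R2 = I_R2² × R2 = (0.04364)² × 500 = 0.9521 W

Final answers:
1. V_1 = 21.82 V
2. I_R2 = 0.04364 A
3. P_R2 = 0.9521 W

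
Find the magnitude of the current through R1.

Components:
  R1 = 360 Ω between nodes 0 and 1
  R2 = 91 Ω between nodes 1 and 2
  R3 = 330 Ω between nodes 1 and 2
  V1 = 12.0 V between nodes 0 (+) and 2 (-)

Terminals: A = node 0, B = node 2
Nodal analysis, taking node 2 as the 0 V reference.
Source V1 fixes V_0 = 12 V.
KCL at each unknown node (sum of currents leaving = 0; resistances in Ω):
  Node 1: (V_1 - 12)/360 + (V_1 - 0)/91 + (V_1 - 0)/330 = 0
Collecting terms: 0.0168 × V_1 = 0.03333  =>  V_1 = 1.984 V
I_R1 = (V_0 - V_1)/R1 = (12 - 1.984)/360 = 0.02782 A
|I_R1| = 0.02782 A

Final answer: |I_R1| = 0.02782 A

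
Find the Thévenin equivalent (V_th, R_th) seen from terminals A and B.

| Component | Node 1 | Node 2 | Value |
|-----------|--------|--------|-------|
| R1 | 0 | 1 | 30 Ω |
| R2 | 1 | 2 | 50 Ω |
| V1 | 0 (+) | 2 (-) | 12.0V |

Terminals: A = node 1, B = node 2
Step 1 — V_th is the open-circuit voltage V_A - V_B (nothing connected across the terminals).
Nodal analysis, taking node 2 as the 0 V reference.
Source V1 fixes V_0 = 12 V.
KCL at each unknown node (sum of currents leaving = 0; resistances in Ω):
  Node 1: (V_1 - 12)/30 + (V_1 - 0)/50 = 0
Collecting terms: 0.05333 × V_1 = 0.4  =>  V_1 = 7.5 V
V_th = V_1 - V_2 = 7.5 - 0 = 7.5 V
Step 2 — R_th: zero the source — replace V1 by a short circuit (node 2 merges into node 0) — and find the resistance seen between A (node 1) and B (node 0).
Reduce the network between node 1 (A) and node 0 (B) by series/parallel combination:
  Rp1 = R1 ‖ R2 (parallel, both between nodes 0 and 1) = 1/(1/30 + 1/50) = 18.75 Ω
R_th = 18.75 Ω

Final answer: V_th = 7.5 V, R_th = 18.75 Ω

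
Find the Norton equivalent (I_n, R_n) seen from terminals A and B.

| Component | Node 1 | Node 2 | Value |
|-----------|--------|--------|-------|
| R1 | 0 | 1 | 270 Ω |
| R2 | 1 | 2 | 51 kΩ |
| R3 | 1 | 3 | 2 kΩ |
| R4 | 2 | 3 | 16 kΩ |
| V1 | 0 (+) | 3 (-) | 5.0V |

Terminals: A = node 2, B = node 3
Find the Thévenin equivalent first; then I_n = V_th/R_th and R_n = R_th.
Step 1 — V_th is the open-circuit voltage V_A - V_B (nothing connected across the terminals).
Nodal analysis, taking node 3 as the 0 V reference.
Source V1 fixes V_0 = 5 V.
KCL at each unknown node (sum of currents leaving = 0; resistances in Ω):
  Node 1: (V_1 - 5)/270 + (V_1 - V_2)/51000 + (V_1 - 0)/2000 = 0
  Node 2: (V_2 - V_1)/51000 + (V_2 - 0)/16000 = 0
Collecting terms (coefficients in siemens):
  0.004223·V_1 - 0.00001961·V_2 = 0.01852
  0.00008211·V_2 - 0.00001961·V_1 = 0
Determinant D = (0.004223)(0.00008211) - (-0.00001961)(-0.00001961) = 0.0000003464
V_1 = [(0.01852)(0.00008211) - (-0.00001961)(0)]/D = 4.39 V
V_2 = [(0.004223)(0) - (0.01852)(-0.00001961)]/D = 1.048 V
V_th = V_2 - V_3 = 1.048 - 0 = 1.048 V
Step 2 — R_th: zero the source — replace V1 by a short circuit (node 3 merges into node 0) — and find the resistance seen between A (node 2) and B (node 0).
Reduce the network between node 2 (A) and node 0 (B) by series/parallel combination:
  Rp1 = R1 ‖ R3 (parallel, both between nodes 0 and 1) = 1/(1/270 + 1/2000) = 237.9 Ω
  Rs1 = R2 + Rp1 (series, joined only at node 1) = 51000 + 237.9 = 51240 Ω
  Rp2 = R4 ‖ Rs1 (parallel, both between nodes 0 and 2) = 1/(1/16000 + 1/51240) = 12190 Ω
R_th = 12.19 kΩ
I_n = V_th/R_th = 1.048/12190 = 0.00008598 A, and R_n = R_th = 12.19 kΩ

Final answer: I_n = 8.598e-05 A, R_n = 12.19 kΩ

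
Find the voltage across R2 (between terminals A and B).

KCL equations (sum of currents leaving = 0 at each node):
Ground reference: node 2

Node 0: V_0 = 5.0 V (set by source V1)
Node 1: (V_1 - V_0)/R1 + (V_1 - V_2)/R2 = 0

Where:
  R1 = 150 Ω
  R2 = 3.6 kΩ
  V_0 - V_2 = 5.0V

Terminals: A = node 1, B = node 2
R1 and R2 are in series across V1 (node 0 → node 1 → node 2), and the output A–B is taken across R2, so this is a voltage divider.
Series current: I = V1/(R1 + R2) = 5/(150 + 3600) = 5/3750 = 0.001333 A
V_R2 = I × R2 = V1 × R2/(R1 + R2) = 5 × 3600/3750 = 4.8 V

Final answer: 4.8 V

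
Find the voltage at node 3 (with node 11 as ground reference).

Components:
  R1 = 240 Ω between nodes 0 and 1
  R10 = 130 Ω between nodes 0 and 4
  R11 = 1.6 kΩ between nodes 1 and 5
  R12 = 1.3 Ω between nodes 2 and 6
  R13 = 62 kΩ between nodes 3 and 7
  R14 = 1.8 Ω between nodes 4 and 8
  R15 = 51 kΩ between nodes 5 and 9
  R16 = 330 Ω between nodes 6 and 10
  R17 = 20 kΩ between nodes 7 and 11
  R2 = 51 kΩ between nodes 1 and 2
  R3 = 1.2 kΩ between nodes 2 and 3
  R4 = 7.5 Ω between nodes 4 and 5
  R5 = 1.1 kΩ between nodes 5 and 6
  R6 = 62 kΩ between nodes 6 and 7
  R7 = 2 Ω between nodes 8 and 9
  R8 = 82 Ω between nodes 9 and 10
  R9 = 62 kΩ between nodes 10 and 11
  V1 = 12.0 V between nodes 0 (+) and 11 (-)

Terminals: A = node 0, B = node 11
Nodal analysis, taking node 11 as the 0 V reference.
Source V1 fixes V_0 = 12 V.
KCL at each unknown node (sum of currents leaving = 0; resistances in Ω):
  Node 1: (V_1 - 12)/240 + (V_1 - V_2)/51000 + (V_1 - V_5)/1600 = 0
  Node 2: (V_2 - V_1)/51000 + (V_2 - V_3)/1200 + (V_2 - V_6)/1.3 = 0
  Node 3: (V_3 - V_2)/1200 + (V_3 - V_7)/62000 = 0
  Node 4: (V_4 - V_5)/7.5 + (V_4 - 12)/130 + (V_4 - V_8)/1.8 = 0
  Node 5: (V_5 - V_4)/7.5 + (V_5 - V_6)/1100 + (V_5 - V_1)/1600 + (V_5 - V_9)/51000 = 0
  Node 6: (V_6 - V_5)/1100 + (V_6 - V_7)/62000 + (V_6 - V_2)/1.3 + (V_6 - V_10)/330 = 0
  Node 7: (V_7 - V_6)/62000 + (V_7 - V_3)/62000 + (V_7 - 0)/20000 = 0
  Node 8: (V_8 - V_9)/2 + (V_8 - V_4)/1.8 = 0
  Node 9: (V_9 - V_8)/2 + (V_9 - V_10)/82 + (V_9 - V_5)/51000 = 0
  Node 10: (V_10 - V_9)/82 + (V_10 - 0)/62000 + (V_10 - V_6)/330 = 0
Collecting terms (coefficients in siemens):
  0.004811·V_1 - 0.00001961·V_2 - 0.000625·V_5 = 0.05
  0.7701·V_2 - 0.00001961·V_1 - 0.0008333·V_3 - 0.7692·V_6 = 0
  0.0008495·V_3 - 0.0008333·V_2 - 0.00001613·V_7 = 0
  0.6966·V_4 - 0.1333·V_5 - 0.5556·V_8 = 0.09231
  0.1349·V_5 - 0.000625·V_1 - 0.1333·V_4 - 0.0009091·V_6 - 0.00001961·V_9 = 0
  0.7732·V_6 - 0.7692·V_2 - 0.0009091·V_5 - 0.00001613·V_7 - 0.00303·V_10 = 0
  0.00008226·V_7 - 0.00001613·V_3 - 0.00001613·V_6 = 0
  1.056·V_8 - 0.5556·V_4 - 0.5·V_9 = 0
  0.5122·V_9 - 0.00001961·V_5 - 0.5·V_8 - 0.0122·V_10 = 0
  0.01524·V_10 - 0.00303·V_6 - 0.0122·V_9 = 0
Solving these 10 simultaneous equations (Gaussian elimination) gives:
  V_1 = 11.99 V, V_2 = 11.87 V, V_3 = 11.73 V, V_4 = 11.95 V
  V_5 = 11.95 V, V_6 = 11.87 V, V_7 = 4.627 V, V_8 = 11.95 V
  V_9 = 11.95 V, V_10 = 11.92 V
The requested potential is V_3 = 11.73 V.

Final answer: V_3 = 11.73 V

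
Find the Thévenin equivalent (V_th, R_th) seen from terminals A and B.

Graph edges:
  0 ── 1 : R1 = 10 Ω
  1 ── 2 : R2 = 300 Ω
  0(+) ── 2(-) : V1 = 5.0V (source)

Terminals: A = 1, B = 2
Step 1 — V_th is the open-circuit voltage V_A - V_B (nothing connected across the terminals).
Nodal analysis, taking node 2 as the 0 V reference.
Source V1 fixes V_0 = 5 V.
KCL at each unknown node (sum of currents leaving = 0; resistances in Ω):
  Node 1: (V_1 - 5)/10 + (V_1 - 0)/300 = 0
Collecting terms: 0.1033 × V_1 = 0.5  =>  V_1 = 4.839 V
V_th = V_1 - V_2 = 4.839 - 0 = 4.839 V
Step 2 — R_th: zero the source — replace V1 by a short circuit (node 2 merges into node 0) — and find the resistance seen between A (node 1) and B (node 0).
Reduce the network between node 1 (A) and node 0 (B) by series/parallel combination:
  Rp1 = R1 ‖ R2 (parallel, both between nodes 0 and 1) = 1/(1/10 + 1/300) = 9.677 Ω
R_th = 9.677 Ω

Final answer: V_th = 4.839 V, R_th = 9.677 Ω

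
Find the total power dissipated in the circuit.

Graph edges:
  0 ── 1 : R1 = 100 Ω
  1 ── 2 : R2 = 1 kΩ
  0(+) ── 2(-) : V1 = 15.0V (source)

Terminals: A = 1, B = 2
Nodal analysis, taking node 2 as the 0 V reference.
Source V1 fixes V_0 = 15 V.
KCL at each unknown node (sum of currents leaving = 0; resistances in Ω):
  Node 1: (V_1 - 15)/100 + (V_1 - 0)/1000 = 0
Collecting terms: 0.011 × V_1 = 0.15  =>  V_1 = 13.64 V
Power in each resistor, P = (ΔV)²/R:
  P_R1 = (15 - 13.64)²/100 = 0.0186 W
  P_R2 = (13.64 - 0)²/1000 = 0.186 W
P_total = P_R1 + P_R2 = 0.2045 W

Final answer: 0.2045 W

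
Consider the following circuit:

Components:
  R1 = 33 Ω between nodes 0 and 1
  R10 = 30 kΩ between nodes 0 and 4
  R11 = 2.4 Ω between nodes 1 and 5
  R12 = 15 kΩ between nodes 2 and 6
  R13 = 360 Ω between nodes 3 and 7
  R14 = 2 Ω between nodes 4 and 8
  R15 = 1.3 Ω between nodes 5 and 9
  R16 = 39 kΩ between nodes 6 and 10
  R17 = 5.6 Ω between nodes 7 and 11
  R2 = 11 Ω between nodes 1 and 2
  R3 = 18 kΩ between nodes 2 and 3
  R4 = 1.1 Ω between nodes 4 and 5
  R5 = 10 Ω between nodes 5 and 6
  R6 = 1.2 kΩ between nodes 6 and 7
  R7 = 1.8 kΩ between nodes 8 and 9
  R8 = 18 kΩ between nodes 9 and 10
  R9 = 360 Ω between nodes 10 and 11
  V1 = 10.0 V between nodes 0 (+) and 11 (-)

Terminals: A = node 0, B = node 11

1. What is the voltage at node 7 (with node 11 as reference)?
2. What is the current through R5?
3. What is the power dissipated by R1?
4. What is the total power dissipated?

Nodal analysis, taking node 11 as the 0 V reference.
Source V1 fixes V_0 = 10 V.
KCL at each unknown node (sum of currents leaving = 0; resistances in Ω):
  Node 1: (V_1 - 10)/33 + (V_1 - V_2)/11 + (V_1 - V_5)/2.4 = 0
  Node 2: (V_2 - V_1)/11 + (V_2 - V_3)/18000 + (V_2 - V_6)/15000 = 0
  Node 3: (V_3 - V_2)/18000 + (V_3 - V_7)/360 = 0
  Node 4: (V_4 - V_5)/1.1 + (V_4 - 10)/30000 + (V_4 - V_8)/2 = 0
  Node 5: (V_5 - V_4)/1.1 + (V_5 - V_6)/10 + (V_5 - V_1)/2.4 + (V_5 - V_9)/1.3 = 0
  Node 6: (V_6 - V_5)/10 + (V_6 - V_7)/1200 + (V_6 - V_2)/15000 + (V_6 - V_10)/39000 = 0
  Node 7: (V_7 - V_6)/1200 + (V_7 - V_3)/360 + (V_7 - 0)/5.6 = 0
  Node 8: (V_8 - V_9)/1800 + (V_8 - V_4)/2 = 0
  Node 9: (V_9 - V_8)/1800 + (V_9 - V_10)/18000 + (V_9 - V_5)/1.3 = 0
  Node 10: (V_10 - V_9)/18000 + (V_10 - 0)/360 + (V_10 - V_6)/39000 = 0
Collecting terms (coefficients in siemens):
  0.5379·V_1 - 0.09091·V_2 - 0.4167·V_5 = 0.303
  0.09103·V_2 - 0.09091·V_1 - 0.00005556·V_3 - 0.00006667·V_6 = 0
  0.002833·V_3 - 0.00005556·V_2 - 0.002778·V_7 = 0
  1.409·V_4 - 0.9091·V_5 - 0.5·V_8 = 0.0003333
  2.195·V_5 - 0.4167·V_1 - 0.9091·V_4 - 0.1·V_6 - 0.7692·V_9 = 0
  0.1009·V_6 - 0.00006667·V_2 - 0.1·V_5 - 0.0008333·V_7 - 0.00002564·V_10 = 0
  0.1822·V_7 - 0.002778·V_3 - 0.0008333·V_6 = 0
  0.5006·V_8 - 0.5·V_4 - 0.0005556·V_9 = 0
  0.7698·V_9 - 0.7692·V_5 - 0.0005556·V_8 - 0.00005556·V_10 = 0
  0.002859·V_10 - 0.00002564·V_6 - 0.00005556·V_9 = 0
Solving these 10 simultaneous equations (Gaussian elimination) gives:
  V_1 = 9.695 V, V_2 = 9.69 V, V_3 = 0.2365 V, V_4 = 9.675 V
  V_5 = 9.675 V, V_6 = 9.593 V, V_7 = 0.04749 V, V_8 = 9.675 V
  V_9 = 9.674 V, V_10 = 0.274 V
Part 1:
  Read off the nodal solution: V_7 = 0.04749 V
Part 2:
  I_R5 = (V_5 - V_6)/R5 = (9.675 - 9.593)/10 = 0.008187 A
  Magnitude: I_R5 = 0.008187 A
Part 3:
  I_R1 = (V_0 - V_1)/R1 = (10 - 9.695)/33 = 0.00923 A
  P_R1 = I_R1² × R1 = (0.00923)² × 33 = 0.002811 W
Part 4:
  Power in each resistor, P = (ΔV)²/R:
    P_R1 = (10 - 9.695)²/33 = 0.002811 W
    P_R2 = (9.695 - 9.69)²/11 = 0.000003109 W
    P_R3 = (9.69 - 0.2365)²/18000 = 0.004964 W
    P_R4 = (9.675 - 9.675)²/1.1 = 0.0000000001205 W
    P_R5 = (9.675 - 9.593)²/10 = 0.0006702 W
    P_R6 = (9.593 - 0.04749)²/1200 = 0.07593 W
    P_R7 = (9.675 - 9.674)²/1800 = 0.0000000002638 W
    P_R8 = (9.674 - 0.274)²/18000 = 0.004909 W
    P_R9 = (0.274 - 0)²/360 = 0.0002086 W
    P_R10 = (10 - 9.675)²/30000 = 0.000003531 W
    P_R11 = (9.695 - 9.675)²/2.4 = 0.0001816 W
    P_R12 = (9.69 - 9.593)²/15000 = 0.0000006259 W
    P_R13 = (0.2365 - 0.04749)²/360 = 0.00009929 W
    P_R14 = (9.675 - 9.675)²/2 = 0.0000000000002931 W
    P_R15 = (9.675 - 9.674)²/1.3 = 0.000000354 W
    P_R16 = (9.593 - 0.274)²/39000 = 0.002227 W
    P_R17 = (0.04749 - 0)²/5.6 = 0.0004026 W
  P_total = P_R1 + P_R2 + P_R3 + P_R4 + P_R5 + P_R6 + P_R7 + P_R8 + P_R9 + P_R10 + P_R11 + P_R12 + P_R13 + P_R14 + P_R15 + P_R16 + P_R17 = 0.09241 W

Final answers:
1. V_7 = 0.04749 V
2. I_R5 = 0.008187 A
3. P_R1 = 0.002811 W
4. P_total = 0.09241 W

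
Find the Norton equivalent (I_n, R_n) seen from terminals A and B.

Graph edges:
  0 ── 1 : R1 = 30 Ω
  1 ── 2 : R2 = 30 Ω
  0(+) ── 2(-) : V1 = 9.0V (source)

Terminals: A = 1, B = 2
Find the Thévenin equivalent first; then I_n = V_th/R_th and R_n = R_th.
Step 1 — V_th is the open-circuit voltage V_A - V_B (nothing connected across the terminals).
Nodal analysis, taking node 2 as the 0 V reference.
Source V1 fixes V_0 = 9 V.
KCL at each unknown node (sum of currents leaving = 0; resistances in Ω):
  Node 1: (V_1 - 9)/30 + (V_1 - 0)/30 = 0
Collecting terms: 0.06667 × V_1 = 0.3  =>  V_1 = 4.5 V
V_th = V_1 - V_2 = 4.5 - 0 = 4.5 V
Step 2 — R_th: zero the source — replace V1 by a short circuit (node 2 merges into node 0) — and find the resistance seen between A (node 1) and B (node 0).
Reduce the network between node 1 (A) and node 0 (B) by series/parallel combination:
  Rp1 = R1 ‖ R2 (parallel, both between nodes 0 and 1) = 1/(1/30 + 1/30) = 15 Ω
R_th = 15 Ω
I_n = V_th/R_th = 4.5/15 = 0.3 A, and R_n = R_th = 15 Ω

Final answer: I_n = 0.3 A, R_n = 15 Ω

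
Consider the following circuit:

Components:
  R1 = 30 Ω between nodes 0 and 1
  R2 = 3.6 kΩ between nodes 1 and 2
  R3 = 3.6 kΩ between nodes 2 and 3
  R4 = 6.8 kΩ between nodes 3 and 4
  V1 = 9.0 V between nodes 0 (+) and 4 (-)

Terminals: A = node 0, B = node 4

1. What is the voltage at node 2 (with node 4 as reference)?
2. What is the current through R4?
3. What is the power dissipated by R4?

Nodal analysis, taking node 4 as the 0 V reference.
Source V1 fixes V_0 = 9 V.
KCL at each unknown node (sum of currents leaving = 0; resistances in Ω):
  Node 1: (V_1 - 9)/30 + (V_1 - V_2)/3600 = 0
  Node 2: (V_2 - V_1)/3600 + (V_2 - V_3)/3600 = 0
  Node 3: (V_3 - V_2)/3600 + (V_3 - 0)/6800 = 0
Collecting terms (coefficients in siemens):
  0.03361·V_1 - 0.0002778·V_2 = 0.3
  0.0005556·V_2 - 0.0002778·V_1 - 0.0002778·V_3 = 0
  0.0004248·V_3 - 0.0002778·V_2 = 0
Solving these 3 simultaneous equations (Gaussian elimination) gives:
  V_1 = 8.981 V, V_2 = 6.671 V, V_3 = 4.362 V
Part 1:
  Read off the nodal solution: V_2 = 6.671 V
Part 2:
  I_R4 = (V_3 - V_4)/R4 = (4.362 - 0)/6800 = 0.0006415 A
  Magnitude: I_R4 = 0.0006415 A
Part 3:
  I_R4 = (V_3 - V_4)/R4 = (4.362 - 0)/6800 = 0.0006415 A
  P_R4 = I_R4² × R4 = (0.0006415)² × 6800 = 0.002798 W

Final answers:
1. V_2 = 6.671 V
2. I_R4 = 0.0006415 A
3. P_R4 = 0.002798 W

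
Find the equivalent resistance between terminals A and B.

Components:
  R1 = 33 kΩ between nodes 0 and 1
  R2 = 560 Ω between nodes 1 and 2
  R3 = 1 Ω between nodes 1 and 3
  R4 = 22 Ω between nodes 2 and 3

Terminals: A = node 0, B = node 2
Reduce the network between node 0 (A) and node 2 (B) by series/parallel combination:
  Rs1 = R3 + R4 (series, joined only at node 3) = 1 + 22 = 23 Ω
  Rp1 = R2 ‖ Rs1 (parallel, both between nodes 1 and 2) = 1/(1/560 + 1/23) = 22.09 Ω
  Rs2 = R1 + Rp1 (series, joined only at node 1) = 33000 + 22.09 = 33020 Ω
R_eq = 33.02 kΩ

Final answer: 33.02 kΩ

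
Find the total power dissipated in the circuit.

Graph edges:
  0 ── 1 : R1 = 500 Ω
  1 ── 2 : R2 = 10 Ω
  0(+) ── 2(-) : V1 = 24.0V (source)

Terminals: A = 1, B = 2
Nodal analysis, taking node 2 as the 0 V reference.
Source V1 fixes V_0 = 24 V.
KCL at each unknown node (sum of currents leaving = 0; resistances in Ω):
  Node 1: (V_1 - 24)/500 + (V_1 - 0)/10 = 0
Collecting terms: 0.102 × V_1 = 0.048  =>  V_1 = 0.4706 V
Power in each resistor, P = (ΔV)²/R:
  P_R1 = (24 - 0.4706)²/500 = 1.107 W
  P_R2 = (0.4706 - 0)²/10 = 0.02215 W
P_total = P_R1 + P_R2 = 1.129 W

Final answer: 1.129 W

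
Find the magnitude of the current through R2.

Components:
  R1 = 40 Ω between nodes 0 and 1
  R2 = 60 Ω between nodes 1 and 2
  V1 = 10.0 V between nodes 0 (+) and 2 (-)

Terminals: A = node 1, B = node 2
Nodal analysis, taking node 2 as the 0 V reference.
Source V1 fixes V_0 = 10 V.
KCL at each unknown node (sum of currents leaving = 0; resistances in Ω):
  Node 1: (V_1 - 10)/40 + (V_1 - 0)/60 = 0
Collecting terms: 0.04167 × V_1 = 0.25  =>  V_1 = 6 V
I_R2 = (V_1 - V_2)/R2 = (6 - 0)/60 = 0.1 A
|I_R2| = 0.1 A

Final answer: |I_R2| = 0.1 A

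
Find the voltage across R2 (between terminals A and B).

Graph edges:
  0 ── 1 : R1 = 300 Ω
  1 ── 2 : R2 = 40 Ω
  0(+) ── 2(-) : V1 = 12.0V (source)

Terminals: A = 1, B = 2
R1 and R2 are in series across V1 (node 0 → node 1 → node 2), and the output A–B is taken across R2, so this is a voltage divider.
Series current: I = V1/(R1 + R2) = 12/(300 + 40) = 12/340 = 0.03529 A
V_R2 = I × R2 = V1 × R2/(R1 + R2) = 12 × 40/340 = 1.412 V

Final answer: 1.412 V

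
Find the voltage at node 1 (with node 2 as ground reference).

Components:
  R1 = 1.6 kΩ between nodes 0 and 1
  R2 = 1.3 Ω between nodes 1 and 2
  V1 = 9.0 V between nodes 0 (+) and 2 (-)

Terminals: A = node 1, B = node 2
Nodal analysis, taking node 2 as the 0 V reference.
Source V1 fixes V_0 = 9 V.
KCL at each unknown node (sum of currents leaving = 0; resistances in Ω):
  Node 1: (V_1 - 9)/1600 + (V_1 - 0)/1.3 = 0
Collecting terms: 0.7699 × V_1 = 0.005625  =>  V_1 = 0.007307 V
The requested potential is V_1 = 0.007307 V.

Final answer: V_1 = 0.007307 V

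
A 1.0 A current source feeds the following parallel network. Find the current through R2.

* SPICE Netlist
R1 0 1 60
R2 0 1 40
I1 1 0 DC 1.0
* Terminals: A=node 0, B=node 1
All resistors sit directly between nodes 0 and 1, so they are in parallel and share one voltage V; the full source current 1 A splits among them.
1/R_par = 1/60 + 1/40 = 0.04167 S  =>  R_par = 24 Ω
V = I × R_par = 1 × 24 = 24 V
I_R2 = V/R2 = 24/40 = 0.6 A

Final answer: 0.6 A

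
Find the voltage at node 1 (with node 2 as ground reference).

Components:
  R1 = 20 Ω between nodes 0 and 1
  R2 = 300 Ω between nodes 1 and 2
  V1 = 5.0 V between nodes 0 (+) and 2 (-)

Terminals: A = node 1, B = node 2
Nodal analysis, taking node 2 as the 0 V reference.
Source V1 fixes V_0 = 5 V.
KCL at each unknown node (sum of currents leaving = 0; resistances in Ω):
  Node 1: (V_1 - 5)/20 + (V_1 - 0)/300 = 0
Collecting terms: 0.05333 × V_1 = 0.25  =>  V_1 = 4.688 V
The requested potential is V_1 = 4.688 V.

Final answer: V_1 = 4.688 V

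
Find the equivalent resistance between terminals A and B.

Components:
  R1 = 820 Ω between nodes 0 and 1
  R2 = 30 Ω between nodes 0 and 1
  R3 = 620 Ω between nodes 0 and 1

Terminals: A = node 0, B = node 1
Reduce the network between node 0 (A) and node 1 (B) by series/parallel combination:
  Rp1 = R1 ‖ R2 ‖ R3 (parallel, all between nodes 0 and 1) = 1/(1/820 + 1/30 + 1/620) = 27.65 Ω
R_eq = 27.65 Ω

Final answer: 27.65 Ω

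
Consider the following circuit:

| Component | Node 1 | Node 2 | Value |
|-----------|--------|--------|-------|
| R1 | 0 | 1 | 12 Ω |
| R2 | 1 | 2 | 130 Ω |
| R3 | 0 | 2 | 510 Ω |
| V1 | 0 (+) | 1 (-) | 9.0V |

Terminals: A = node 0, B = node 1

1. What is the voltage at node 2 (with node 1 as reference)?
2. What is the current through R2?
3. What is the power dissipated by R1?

Nodal analysis, taking node 1 as the 0 V reference.
Source V1 fixes V_0 = 9 V.
KCL at each unknown node (sum of currents leaving = 0; resistances in Ω):
  Node 2: (V_2 - 0)/130 + (V_2 - 9)/510 = 0
Collecting terms: 0.009653 × V_2 = 0.01765  =>  V_2 = 1.828 V
Part 1:
  Read off the nodal solution: V_2 = 1.828 V
Part 2:
  I_R2 = (V_1 - V_2)/R2 = (0 - 1.828)/130 = -0.01406 A
  Magnitude: I_R2 = 0.01406 A
Part 3:
  I_R1 = (V_0 - V_1)/R1 = (9 - 0)/12 = 0.75 A
  P_R1 = I_R1² × R1 = (0.75)² × 12 = 6.75 W

Final answers:
1. V_2 = 1.828 V
2. I_R2 = 0.01406 A
3. P_R1 = 6.75 W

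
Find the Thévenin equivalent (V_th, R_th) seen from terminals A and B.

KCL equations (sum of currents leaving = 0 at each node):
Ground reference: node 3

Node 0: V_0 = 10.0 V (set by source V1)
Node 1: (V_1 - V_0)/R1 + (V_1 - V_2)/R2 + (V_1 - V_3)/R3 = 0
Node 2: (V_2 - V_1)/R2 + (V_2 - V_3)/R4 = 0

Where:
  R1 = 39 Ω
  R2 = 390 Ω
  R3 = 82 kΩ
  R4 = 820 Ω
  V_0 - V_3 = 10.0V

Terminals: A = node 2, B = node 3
Step 1 — V_th is the open-circuit voltage V_A - V_B (nothing connected across the terminals).
Nodal analysis, taking node 3 as the 0 V reference.
Source V1 fixes V_0 = 10 V.
KCL at each unknown node (sum of currents leaving = 0; resistances in Ω):
  Node 1: (V_1 - 10)/39 + (V_1 - V_2)/390 + (V_1 - 0)/82000 = 0
  Node 2: (V_2 - V_1)/390 + (V_2 - 0)/820 = 0
Collecting terms (coefficients in siemens):
  0.02822·V_1 - 0.002564·V_2 = 0.2564
  0.003784·V_2 - 0.002564·V_1 = 0
Determinant D = (0.02822)(0.003784) - (-0.002564)(-0.002564) = 0.0001002
V_1 = [(0.2564)(0.003784) - (-0.002564)(0)]/D = 9.683 V
V_2 = [(0.02822)(0) - (0.2564)(-0.002564)]/D = 6.562 V
V_th = V_2 - V_3 = 6.562 - 0 = 6.562 V
Step 2 — R_th: zero the source — replace V1 by a short circuit (node 3 merges into node 0) — and find the resistance seen between A (node 2) and B (node 0).
Reduce the network between node 2 (A) and node 0 (B) by series/parallel combination:
  Rp1 = R1 ‖ R3 (parallel, both between nodes 0 and 1) = 1/(1/39 + 1/82000) = 38.98 Ω
  Rs1 = R2 + Rp1 (series, joined only at node 1) = 390 + 38.98 = 429 Ω
  Rp2 = R4 ‖ Rs1 (parallel, both between nodes 0 and 2) = 1/(1/820 + 1/429) = 281.6 Ω
R_th = 281.6 Ω

Final answer: V_th = 6.562 V, R_th = 281.6 Ω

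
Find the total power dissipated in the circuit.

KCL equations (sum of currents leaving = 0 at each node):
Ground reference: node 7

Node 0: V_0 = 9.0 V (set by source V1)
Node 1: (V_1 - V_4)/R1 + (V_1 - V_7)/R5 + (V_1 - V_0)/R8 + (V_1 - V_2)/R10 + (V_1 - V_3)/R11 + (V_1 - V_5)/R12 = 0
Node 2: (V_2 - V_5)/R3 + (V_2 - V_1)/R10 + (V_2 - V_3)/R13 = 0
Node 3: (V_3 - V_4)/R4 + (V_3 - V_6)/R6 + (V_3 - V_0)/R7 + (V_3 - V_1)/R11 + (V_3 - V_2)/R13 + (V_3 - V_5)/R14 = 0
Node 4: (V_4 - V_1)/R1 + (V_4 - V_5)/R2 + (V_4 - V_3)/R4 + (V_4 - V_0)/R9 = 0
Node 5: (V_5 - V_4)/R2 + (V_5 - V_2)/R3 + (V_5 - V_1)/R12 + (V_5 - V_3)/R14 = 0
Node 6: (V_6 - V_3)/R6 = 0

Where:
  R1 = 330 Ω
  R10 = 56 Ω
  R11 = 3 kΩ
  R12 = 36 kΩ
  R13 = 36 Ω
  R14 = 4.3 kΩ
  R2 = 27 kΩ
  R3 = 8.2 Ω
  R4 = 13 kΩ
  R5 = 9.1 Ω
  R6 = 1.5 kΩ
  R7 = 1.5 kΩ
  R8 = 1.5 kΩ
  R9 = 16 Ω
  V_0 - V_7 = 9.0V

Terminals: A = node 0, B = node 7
Nodal analysis, taking node 7 as the 0 V reference.
Source V1 fixes V_0 = 9 V.
KCL at each unknown node (sum of currents leaving = 0; resistances in Ω):
  Node 1: (V_1 - V_4)/330 + (V_1 - 0)/9.1 + (V_1 - 9)/1500 + (V_1 - V_2)/56 + (V_1 - V_3)/3000 + (V_1 - V_5)/36000 = 0
  Node 2: (V_2 - V_5)/8.2 + (V_2 - V_1)/56 + (V_2 - V_3)/36 = 0
  Node 3: (V_3 - V_4)/13000 + (V_3 - V_6)/1500 + (V_3 - 9)/1500 + (V_3 - V_1)/3000 + (V_3 - V_2)/36 + (V_3 - V_5)/4300 = 0
  Node 4: (V_4 - V_1)/330 + (V_4 - V_5)/27000 + (V_4 - V_3)/13000 + (V_4 - 9)/16 = 0
  Node 5: (V_5 - V_4)/27000 + (V_5 - V_2)/8.2 + (V_5 - V_1)/36000 + (V_5 - V_3)/4300 = 0
  Node 6: (V_6 - V_3)/1500 = 0
Collecting terms (coefficients in siemens):
  0.1318·V_1 - 0.01786·V_2 - 0.0003333·V_3 - 0.00303·V_4 - 0.00002778·V_5 = 0.006
  0.1676·V_2 - 0.01786·V_1 - 0.02778·V_3 - 0.122·V_5 = 0
  0.02975·V_3 - 0.0003333·V_1 - 0.02778·V_2 - 0.00007692·V_4 - 0.0002326·V_5 - 0.0006667·V_6 = 0.006
  0.06564·V_4 - 0.00303·V_1 - 0.00007692·V_3 - 0.00003704·V_5 = 0.5625
  0.1222·V_5 - 0.00002778·V_1 - 0.122·V_2 - 0.0002326·V_3 - 0.00003704·V_4 = 0
  0.0006667·V_6 - 0.0006667·V_3 = 0
Solving these 6 simultaneous equations (Gaussian elimination) gives:
  V_1 = 0.3373 V, V_2 = 0.679 V, V_3 = 0.8867 V, V_4 = 8.586 V
  V_5 = 0.6817 V, V_6 = 0.8867 V
Power in each resistor, P = (ΔV)²/R:
  P_R1 = (0.3373 - 8.586)²/330 = 0.2062 W
  P_R2 = (8.586 - 0.6817)²/27000 = 0.002314 W
  P_R3 = (0.679 - 0.6817)²/8.2 = 0.0000008977 W
  P_R4 = (0.8867 - 8.586)²/13000 = 0.00456 W
  P_R5 = (0.3373 - 0)²/9.1 = 0.0125 W
  P_R6 = (0.8867 - 0.8867)²/1500 = 0 W
  P_R7 = (9 - 0.8867)²/1500 = 0.04388 W
  P_R8 = (9 - 0.3373)²/1500 = 0.05003 W
  P_R9 = (9 - 8.586)²/16 = 0.01072 W
  P_R10 = (0.3373 - 0.679)²/56 = 0.002085 W
  P_R11 = (0.3373 - 0.8867)²/3000 = 0.0001006 W
  P_R12 = (0.3373 - 0.6817)²/36000 = 0.000003294 W
  P_R13 = (0.679 - 0.8867)²/36 = 0.001199 W
  P_R14 = (0.8867 - 0.6817)²/4300 = 0.000009775 W
P_total = P_R1 + P_R2 + P_R3 + P_R4 + P_R5 + P_R6 + P_R7 + P_R8 + P_R9 + P_R10 + P_R11 + P_R12 + P_R13 + P_R14 = 0.3336 W

Final answer: 0.3336 W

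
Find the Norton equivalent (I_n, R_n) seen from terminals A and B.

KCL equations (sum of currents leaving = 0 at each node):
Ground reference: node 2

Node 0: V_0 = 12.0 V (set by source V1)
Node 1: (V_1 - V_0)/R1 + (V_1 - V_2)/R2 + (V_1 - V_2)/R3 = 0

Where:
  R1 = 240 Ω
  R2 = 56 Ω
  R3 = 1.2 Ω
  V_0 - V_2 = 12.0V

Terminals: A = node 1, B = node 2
Find the Thévenin equivalent first; then I_n = V_th/R_th and R_n = R_th.
Step 1 — V_th is the open-circuit voltage V_A - V_B (nothing connected across the terminals).
Nodal analysis, taking node 2 as the 0 V reference.
Source V1 fixes V_0 = 12 V.
KCL at each unknown node (sum of currents leaving = 0; resistances in Ω):
  Node 1: (V_1 - 12)/240 + (V_1 - 0)/56 + (V_1 - 0)/1.2 = 0
Collecting terms: 0.8554 × V_1 = 0.05  =>  V_1 = 0.05846 V
V_th = V_1 - V_2 = 0.05846 - 0 = 0.05846 V
Step 2 — R_th: zero the source — replace V1 by a short circuit (node 2 merges into node 0) — and find the resistance seen between A (node 1) and B (node 0).
Reduce the network between node 1 (A) and node 0 (B) by series/parallel combination:
  Rp1 = R1 ‖ R2 ‖ R3 (parallel, all between nodes 0 and 1) = 1/(1/240 + 1/56 + 1/1.2) = 1.169 Ω
R_th = 1.169 Ω
I_n = V_th/R_th = 0.05846/1.169 = 0.05 A, and R_n = R_th = 1.169 Ω

Final answer: I_n = 0.05 A, R_n = 1.169 Ω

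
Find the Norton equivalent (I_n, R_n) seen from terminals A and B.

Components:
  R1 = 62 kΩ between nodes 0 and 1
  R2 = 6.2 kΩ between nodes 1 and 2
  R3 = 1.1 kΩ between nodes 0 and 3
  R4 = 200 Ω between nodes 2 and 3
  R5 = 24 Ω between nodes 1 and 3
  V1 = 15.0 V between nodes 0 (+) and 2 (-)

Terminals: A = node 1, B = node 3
Find the Thévenin equivalent first; then I_n = V_th/R_th and R_n = R_th.
Step 1 — V_th is the open-circuit voltage V_A - V_B (nothing connected across the terminals).
Nodal analysis, taking node 2 as the 0 V reference.
Source V1 fixes V_0 = 15 V.
KCL at each unknown node (sum of currents leaving = 0; resistances in Ω):
  Node 1: (V_1 - 15)/62000 + (V_1 - 0)/6200 + (V_1 - V_3)/24 = 0
  Node 3: (V_3 - 15)/1100 + (V_3 - 0)/200 + (V_3 - V_1)/24 = 0
Collecting terms (coefficients in siemens):
  0.04184·V_1 - 0.04167·V_3 = 0.0002419
  0.04758·V_3 - 0.04167·V_1 = 0.01364
Determinant D = (0.04184)(0.04758) - (-0.04167)(-0.04167) = 0.0002547
V_1 = [(0.0002419)(0.04758) - (-0.04167)(0.01364)]/D = 2.276 V
V_3 = [(0.04184)(0.01364) - (0.0002419)(-0.04167)]/D = 2.28 V
V_th = V_1 - V_3 = 2.276 - 2.28 = -0.003887 V
Step 2 — R_th: zero the source — replace V1 by a short circuit (node 2 merges into node 0) — and find the resistance seen between A (node 1) and B (node 3).
Reduce the network between node 1 (A) and node 3 (B) by series/parallel combination:
  Rp1 = R1 ‖ R2 (parallel, both between nodes 0 and 1) = 1/(1/62000 + 1/6200) = 5636 Ω
  Rp2 = R3 ‖ R4 (parallel, both between nodes 0 and 3) = 1/(1/1100 + 1/200) = 169.2 Ω
  Rs1 = Rp1 + Rp2 (series, joined only at node 0) = 5636 + 169.2 = 5806 Ω
  Rp3 = R5 ‖ Rs1 (parallel, both between nodes 1 and 3) = 1/(1/24 + 1/5806) = 23.9 Ω
R_th = 23.9 Ω
I_n = V_th/R_th = -0.003887/23.9 = -0.0001626 A, and R_n = R_th = 23.9 Ω

Final answer: I_n = -0.0001626 A, R_n = 23.9 Ω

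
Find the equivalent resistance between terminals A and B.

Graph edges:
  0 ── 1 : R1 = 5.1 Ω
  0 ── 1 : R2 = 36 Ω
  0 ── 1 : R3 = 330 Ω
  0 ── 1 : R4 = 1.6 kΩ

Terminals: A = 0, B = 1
Reduce the network between node 0 (A) and node 1 (B) by series/parallel combination:
  Rp1 = R1 ‖ R2 ‖ R3 ‖ R4 (parallel, all between nodes 0 and 1) = 1/(1/5.1 + 1/36 + 1/330 + 1/1600) = 4.395 Ω
R_eq = 4.395 Ω

Final answer: 4.395 Ω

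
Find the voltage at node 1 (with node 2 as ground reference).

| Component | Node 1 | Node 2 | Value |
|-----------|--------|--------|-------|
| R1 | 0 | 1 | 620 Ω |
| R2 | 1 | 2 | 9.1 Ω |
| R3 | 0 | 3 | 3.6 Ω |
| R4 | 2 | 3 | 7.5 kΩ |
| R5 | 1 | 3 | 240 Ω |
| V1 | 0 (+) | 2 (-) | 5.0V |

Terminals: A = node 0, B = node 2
Nodal analysis, taking node 2 as the 0 V reference.
Source V1 fixes V_0 = 5 V.
KCL at each unknown node (sum of currents leaving = 0; resistances in Ω):
  Node 1: (V_1 - 5)/620 + (V_1 - 0)/9.1 + (V_1 - V_3)/240 = 0
  Node 3: (V_3 - 5)/3.6 + (V_3 - 0)/7500 + (V_3 - V_1)/240 = 0
Collecting terms (coefficients in siemens):
  0.1157·V_1 - 0.004167·V_3 = 0.008065
  0.2821·V_3 - 0.004167·V_1 = 1.389
Determinant D = (0.1157)(0.2821) - (-0.004167)(-0.004167) = 0.03261
V_1 = [(0.008065)(0.2821) - (-0.004167)(1.389)]/D = 0.2472 V
V_3 = [(0.1157)(1.389) - (0.008065)(-0.004167)]/D = 4.927 V
The requested potential is V_1 = 0.2472 V.

Final answer: V_1 = 0.2472 V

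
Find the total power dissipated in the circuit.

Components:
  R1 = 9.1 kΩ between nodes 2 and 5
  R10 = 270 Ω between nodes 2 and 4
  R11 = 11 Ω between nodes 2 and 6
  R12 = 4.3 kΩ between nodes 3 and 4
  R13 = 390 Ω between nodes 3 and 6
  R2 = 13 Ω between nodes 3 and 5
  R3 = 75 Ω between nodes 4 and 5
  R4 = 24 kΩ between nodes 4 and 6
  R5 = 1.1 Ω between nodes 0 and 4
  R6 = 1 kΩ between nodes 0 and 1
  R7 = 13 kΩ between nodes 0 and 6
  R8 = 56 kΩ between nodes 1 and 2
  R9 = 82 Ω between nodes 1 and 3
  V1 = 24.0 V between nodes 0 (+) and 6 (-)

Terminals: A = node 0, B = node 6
Nodal analysis, taking node 6 as the 0 V reference.
Source V1 fixes V_0 = 24 V.
KCL at each unknown node (sum of currents leaving = 0; resistances in Ω):
  Node 1: (V_1 - 24)/1000 + (V_1 - V_2)/56000 + (V_1 - V_3)/82 = 0
  Node 2: (V_2 - V_5)/9100 + (V_2 - V_1)/56000 + (V_2 - V_4)/270 + (V_2 - 0)/11 = 0
  Node 3: (V_3 - V_5)/13 + (V_3 - V_1)/82 + (V_3 - V_4)/4300 + (V_3 - 0)/390 = 0
  Node 4: (V_4 - V_5)/75 + (V_4 - 0)/24000 + (V_4 - 24)/1.1 + (V_4 - V_2)/270 + (V_4 - V_3)/4300 = 0
  Node 5: (V_5 - V_2)/9100 + (V_5 - V_3)/13 + (V_5 - V_4)/75 = 0
Collecting terms (coefficients in siemens):
  0.01321·V_1 - 0.00001786·V_2 - 0.0122·V_3 = 0.024
  0.09474·V_2 - 0.00001786·V_1 - 0.003704·V_4 - 0.0001099·V_5 = 0
  0.09191·V_3 - 0.0122·V_1 - 0.0002326·V_4 - 0.07692·V_5 = 0
  0.9264·V_4 - 0.003704·V_2 - 0.0002326·V_3 - 0.01333·V_5 = 21.82
  0.09037·V_5 - 0.0001099·V_2 - 0.07692·V_3 - 0.01333·V_4 = 0
Solving these 5 simultaneous equations (Gaussian elimination) gives:
  V_1 = 19.97 V, V_2 = 0.9597 V, V_3 = 19.67 V, V_4 = 23.85 V
  V_5 = 20.26 V
Power in each resistor, P = (ΔV)²/R:
  P_R1 = (0.9597 - 20.26)²/9100 = 0.04094 W
  P_R2 = (19.67 - 20.26)²/13 = 0.02722 W
  P_R3 = (23.85 - 20.26)²/75 = 0.1719 W
  P_R4 = (23.85 - 0)²/24000 = 0.0237 W
  P_R5 = (24 - 23.85)²/1.1 = 0.01994 W
  P_R6 = (24 - 19.97)²/1000 = 0.01625 W
  P_R7 = (24 - 0)²/13000 = 0.04431 W
  P_R8 = (19.97 - 0.9597)²/56000 = 0.006453 W
  P_R9 = (19.97 - 19.67)²/82 = 0.001118 W
  P_R10 = (0.9597 - 23.85)²/270 = 1.941 W
  P_R11 = (0.9597 - 0)²/11 = 0.08373 W
  P_R12 = (19.67 - 23.85)²/4300 = 0.004075 W
  P_R13 = (19.67 - 0)²/390 = 0.9917 W
P_total = P_R1 + P_R2 + P_R3 + P_R4 + P_R5 + P_R6 + P_R7 + P_R8 + P_R9 + P_R10 + P_R11 + P_R12 + P_R13 = 3.372 W

Final answer: 3.372 W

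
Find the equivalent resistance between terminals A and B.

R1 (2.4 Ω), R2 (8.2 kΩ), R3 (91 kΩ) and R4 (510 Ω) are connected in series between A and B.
Reduce the network between node 0 (A) and node 4 (B) by series/parallel combination:
  Rs1 = R1 + R2 (series, joined only at node 1) = 2.4 + 8200 = 8202 Ω
  Rs2 = R3 + Rs1 (series, joined only at node 2) = 91000 + 8202 = 99200 Ω
  Rs3 = R4 + Rs2 (series, joined only at node 3) = 510 + 99200 = 99710 Ω
R_eq = 99.71 kΩ

Final answer: 99.71 kΩ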